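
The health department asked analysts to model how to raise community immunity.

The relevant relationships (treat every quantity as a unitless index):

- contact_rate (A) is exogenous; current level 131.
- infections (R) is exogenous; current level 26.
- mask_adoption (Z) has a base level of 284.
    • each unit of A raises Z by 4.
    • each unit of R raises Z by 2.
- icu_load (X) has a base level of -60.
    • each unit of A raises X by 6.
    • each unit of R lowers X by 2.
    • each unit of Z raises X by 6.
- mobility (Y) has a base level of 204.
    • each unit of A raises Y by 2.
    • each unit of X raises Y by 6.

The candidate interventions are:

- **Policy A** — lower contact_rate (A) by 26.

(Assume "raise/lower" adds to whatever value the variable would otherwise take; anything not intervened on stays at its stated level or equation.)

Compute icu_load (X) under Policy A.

5054

Policy A (A − 26):
  A = 131 − 26 = 105
  R = 26
  Z = 284 + 4·105 + 2·26 = 756
  X = -60 + 6·105 − 2·26 + 6·756 = 5054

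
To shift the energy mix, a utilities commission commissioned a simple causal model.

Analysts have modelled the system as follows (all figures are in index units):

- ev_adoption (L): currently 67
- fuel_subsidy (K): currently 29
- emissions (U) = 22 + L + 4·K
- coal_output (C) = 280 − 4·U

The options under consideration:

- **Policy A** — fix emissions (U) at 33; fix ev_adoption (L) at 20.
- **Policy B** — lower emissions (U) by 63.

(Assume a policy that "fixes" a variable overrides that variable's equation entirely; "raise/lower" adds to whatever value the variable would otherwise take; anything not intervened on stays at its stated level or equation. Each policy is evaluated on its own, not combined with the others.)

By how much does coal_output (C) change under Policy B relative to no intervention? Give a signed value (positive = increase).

Baseline:
  L = 67
  K = 29
  U = 22 + 67 + 4·29 = 205
  C = 280 − 4·205 = -540
Policy B (U − 63):
  L = 67
  K = 29
  U = 22 + 67 + 4·29 (−63 from intervention) = 142
  C = 280 − 4·142 = -288
Change in C: -288 − (-540) = 252

252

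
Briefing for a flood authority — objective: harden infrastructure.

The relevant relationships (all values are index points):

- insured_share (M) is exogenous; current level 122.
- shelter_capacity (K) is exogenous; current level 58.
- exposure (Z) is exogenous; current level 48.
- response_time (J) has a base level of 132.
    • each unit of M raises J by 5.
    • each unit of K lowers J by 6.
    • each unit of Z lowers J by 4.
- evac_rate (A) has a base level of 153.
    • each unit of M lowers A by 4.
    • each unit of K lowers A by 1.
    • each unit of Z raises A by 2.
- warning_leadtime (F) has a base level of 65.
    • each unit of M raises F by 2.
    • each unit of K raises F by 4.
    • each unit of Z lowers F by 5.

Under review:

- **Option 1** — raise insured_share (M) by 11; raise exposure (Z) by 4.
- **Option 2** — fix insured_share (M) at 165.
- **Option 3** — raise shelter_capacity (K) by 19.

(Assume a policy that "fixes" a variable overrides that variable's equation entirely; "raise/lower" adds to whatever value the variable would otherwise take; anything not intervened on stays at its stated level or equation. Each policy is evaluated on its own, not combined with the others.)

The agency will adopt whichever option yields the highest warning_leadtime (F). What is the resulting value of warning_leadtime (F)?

Option 1 (M + 11, Z + 4):
  M = 122 + 11 = 133
  K = 58
  Z = 48 + 4 = 52
  F = 65 + 2·133 + 4·58 − 5·52 = 303
Option 2 (M := 165):
  M = 165
  K = 58
  Z = 48
  F = 65 + 2·165 + 4·58 − 5·48 = 387
Option 3 (K + 19):
  M = 122
  K = 58 + 19 = 77
  Z = 48
  F = 65 + 2·122 + 4·77 − 5·48 = 377
Comparing — Option 1: F=303, Option 2: F=387, Option 3: F=377. Highest is 387 (Option 2).

387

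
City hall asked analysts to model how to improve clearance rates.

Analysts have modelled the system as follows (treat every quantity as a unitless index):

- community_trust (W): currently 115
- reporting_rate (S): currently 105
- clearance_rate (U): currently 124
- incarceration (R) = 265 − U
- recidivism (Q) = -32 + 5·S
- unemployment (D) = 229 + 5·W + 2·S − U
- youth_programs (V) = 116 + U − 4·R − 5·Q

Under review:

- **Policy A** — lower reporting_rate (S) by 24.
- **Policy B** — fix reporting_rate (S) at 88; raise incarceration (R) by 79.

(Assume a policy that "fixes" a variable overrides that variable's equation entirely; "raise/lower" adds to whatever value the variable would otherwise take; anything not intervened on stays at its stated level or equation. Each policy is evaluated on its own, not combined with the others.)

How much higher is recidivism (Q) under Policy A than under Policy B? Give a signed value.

-35

Policy A (S − 24):
  S = 105 − 24 = 81
  Q = -32 + 5·81 = 373
Policy B (S := 88, R + 79):
  S = 88
  Q = -32 + 5·88 = 408
Q: 373 − 408 = -35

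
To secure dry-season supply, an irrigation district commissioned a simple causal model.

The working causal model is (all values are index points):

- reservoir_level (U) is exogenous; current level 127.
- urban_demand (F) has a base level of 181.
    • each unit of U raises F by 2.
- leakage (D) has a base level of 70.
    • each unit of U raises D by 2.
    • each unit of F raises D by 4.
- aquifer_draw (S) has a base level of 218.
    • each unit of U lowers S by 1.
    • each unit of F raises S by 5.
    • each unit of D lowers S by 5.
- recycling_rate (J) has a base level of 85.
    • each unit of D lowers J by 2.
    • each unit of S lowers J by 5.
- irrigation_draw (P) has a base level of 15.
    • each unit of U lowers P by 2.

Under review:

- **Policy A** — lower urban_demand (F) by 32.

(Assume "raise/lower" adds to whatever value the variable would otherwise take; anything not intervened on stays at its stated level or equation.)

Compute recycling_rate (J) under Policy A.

34083

Policy A (F − 32):
  U = 127
  F = 181 + 2·127 (−32 from intervention) = 403
  D = 70 + 2·127 + 4·403 = 1936
  S = 218 − 127 + 5·403 − 5·1936 = -7574
  J = 85 − 2·1936 − 5·(-7574) = 34083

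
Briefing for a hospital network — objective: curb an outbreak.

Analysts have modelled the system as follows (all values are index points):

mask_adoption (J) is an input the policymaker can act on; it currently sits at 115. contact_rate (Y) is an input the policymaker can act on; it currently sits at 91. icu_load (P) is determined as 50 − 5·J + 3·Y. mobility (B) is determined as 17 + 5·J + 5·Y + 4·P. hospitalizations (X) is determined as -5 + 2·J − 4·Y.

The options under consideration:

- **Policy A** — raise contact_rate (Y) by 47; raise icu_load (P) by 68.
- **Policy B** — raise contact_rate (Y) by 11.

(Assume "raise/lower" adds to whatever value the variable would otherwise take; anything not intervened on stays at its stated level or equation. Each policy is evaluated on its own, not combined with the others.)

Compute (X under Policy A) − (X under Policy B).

-144

Policy A (Y + 47, P + 68):
  J = 115
  Y = 91 + 47 = 138
  X = -5 + 2·115 − 4·138 = -327
Policy B (Y + 11):
  J = 115
  Y = 91 + 11 = 102
  X = -5 + 2·115 − 4·102 = -183
X: -327 − (-183) = -144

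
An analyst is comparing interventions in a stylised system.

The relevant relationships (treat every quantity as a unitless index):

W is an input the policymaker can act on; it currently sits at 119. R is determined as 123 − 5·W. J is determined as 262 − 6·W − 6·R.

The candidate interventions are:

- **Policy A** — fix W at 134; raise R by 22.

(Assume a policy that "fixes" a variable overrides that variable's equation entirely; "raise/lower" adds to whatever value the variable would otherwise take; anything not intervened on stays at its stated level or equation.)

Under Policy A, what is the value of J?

Policy A (W := 134, R + 22):
  W = 134
  R = 123 − 5·134 (+22 from intervention) = -525
  J = 262 − 6·134 − 6·(-525) = 2608

2608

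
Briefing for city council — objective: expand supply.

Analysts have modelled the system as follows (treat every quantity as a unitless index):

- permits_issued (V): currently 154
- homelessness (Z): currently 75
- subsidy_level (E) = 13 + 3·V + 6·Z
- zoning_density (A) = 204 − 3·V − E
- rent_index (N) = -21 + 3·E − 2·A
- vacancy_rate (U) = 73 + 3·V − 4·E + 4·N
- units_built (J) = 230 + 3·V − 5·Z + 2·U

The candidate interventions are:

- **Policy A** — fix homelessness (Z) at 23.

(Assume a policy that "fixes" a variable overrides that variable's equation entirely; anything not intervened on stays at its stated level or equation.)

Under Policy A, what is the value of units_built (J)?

Policy A (Z := 23):
  V = 154
  Z = 23
  E = 13 + 3·154 + 6·23 = 613
  A = 204 − 3·154 − 613 = -871
  N = -21 + 3·613 − 2·(-871) = 3560
  U = 73 + 3·154 − 4·613 + 4·3560 = 12323
  J = 230 + 3·154 − 5·23 + 2·12323 = 25223

25223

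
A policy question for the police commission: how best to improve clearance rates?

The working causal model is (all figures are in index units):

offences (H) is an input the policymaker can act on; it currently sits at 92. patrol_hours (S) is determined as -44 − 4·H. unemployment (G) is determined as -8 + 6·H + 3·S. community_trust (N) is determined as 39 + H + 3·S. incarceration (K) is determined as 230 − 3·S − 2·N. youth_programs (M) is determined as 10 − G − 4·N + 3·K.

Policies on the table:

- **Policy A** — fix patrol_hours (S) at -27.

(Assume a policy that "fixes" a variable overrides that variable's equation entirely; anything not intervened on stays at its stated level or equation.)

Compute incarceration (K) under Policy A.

Policy A (S := -27):
  H = 92
  S = -27
  N = 39 + 92 + 3·(-27) = 50
  K = 230 − 3·(-27) − 2·50 = 211

211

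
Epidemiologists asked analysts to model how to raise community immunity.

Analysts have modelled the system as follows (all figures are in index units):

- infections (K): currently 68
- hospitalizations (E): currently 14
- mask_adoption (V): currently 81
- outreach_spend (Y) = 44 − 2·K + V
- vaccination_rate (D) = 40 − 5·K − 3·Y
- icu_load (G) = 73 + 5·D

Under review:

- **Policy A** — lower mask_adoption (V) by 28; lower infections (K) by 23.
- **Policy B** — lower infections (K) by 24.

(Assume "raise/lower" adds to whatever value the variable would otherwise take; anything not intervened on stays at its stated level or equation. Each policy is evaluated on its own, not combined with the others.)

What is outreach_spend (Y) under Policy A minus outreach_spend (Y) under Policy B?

-30

Policy A (V − 28, K − 23):
  K = 68 − 23 = 45
  V = 81 − 28 = 53
  Y = 44 − 2·45 + 53 = 7
Policy B (K − 24):
  K = 68 − 24 = 44
  V = 81
  Y = 44 − 2·44 + 81 = 37
Y: 7 − 37 = -30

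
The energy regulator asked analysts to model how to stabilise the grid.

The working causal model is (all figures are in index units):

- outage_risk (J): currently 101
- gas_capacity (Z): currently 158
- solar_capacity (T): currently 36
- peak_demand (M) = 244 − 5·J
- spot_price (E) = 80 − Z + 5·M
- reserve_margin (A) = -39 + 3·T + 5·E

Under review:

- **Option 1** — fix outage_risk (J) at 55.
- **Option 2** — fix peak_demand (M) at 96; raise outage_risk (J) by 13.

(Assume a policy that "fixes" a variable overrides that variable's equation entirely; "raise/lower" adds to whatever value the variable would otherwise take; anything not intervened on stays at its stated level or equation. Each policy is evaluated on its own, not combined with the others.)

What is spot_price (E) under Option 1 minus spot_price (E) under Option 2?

-635

Option 1 (J := 55):
  J = 55
  Z = 158
  M = 244 − 5·55 = -31
  E = 80 − 158 + 5·(-31) = -233
Option 2 (M := 96, J + 13):
  J = 101 + 13 = 114
  Z = 158
  M = 96
  E = 80 − 158 + 5·96 = 402
E: -233 − 402 = -635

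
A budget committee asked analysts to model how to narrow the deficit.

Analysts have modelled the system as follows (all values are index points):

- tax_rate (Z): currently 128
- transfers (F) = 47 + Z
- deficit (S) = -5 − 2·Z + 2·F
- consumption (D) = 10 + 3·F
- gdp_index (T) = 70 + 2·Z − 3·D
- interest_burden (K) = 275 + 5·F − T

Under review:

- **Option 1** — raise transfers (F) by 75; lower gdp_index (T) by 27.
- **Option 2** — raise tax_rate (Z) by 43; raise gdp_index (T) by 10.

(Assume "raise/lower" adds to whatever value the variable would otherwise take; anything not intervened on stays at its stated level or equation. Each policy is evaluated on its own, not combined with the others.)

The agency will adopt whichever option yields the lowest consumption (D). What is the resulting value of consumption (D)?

Option 1 (F + 75, T − 27):
  Z = 128
  F = 47 + 128 (+75 from intervention) = 250
  D = 10 + 3·250 = 760
Option 2 (Z + 43, T + 10):
  Z = 128 + 43 = 171
  F = 47 + 171 = 218
  D = 10 + 3·218 = 664
Comparing — Option 1: D=760, Option 2: D=664. Lowest is 664 (Option 2).

664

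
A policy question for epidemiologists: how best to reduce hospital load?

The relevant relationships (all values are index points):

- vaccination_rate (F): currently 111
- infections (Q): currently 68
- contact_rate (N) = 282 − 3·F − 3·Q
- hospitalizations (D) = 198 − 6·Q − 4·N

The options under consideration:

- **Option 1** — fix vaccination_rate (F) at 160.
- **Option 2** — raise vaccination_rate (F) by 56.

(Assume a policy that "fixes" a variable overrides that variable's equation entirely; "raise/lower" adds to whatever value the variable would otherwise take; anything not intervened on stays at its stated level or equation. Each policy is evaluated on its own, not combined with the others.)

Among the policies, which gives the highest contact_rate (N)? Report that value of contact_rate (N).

Option 1 (F := 160):
  F = 160
  Q = 68
  N = 282 − 3·160 − 3·68 = -402
Option 2 (F + 56):
  F = 111 + 56 = 167
  Q = 68
  N = 282 − 3·167 − 3·68 = -423
Comparing — Option 1: N=-402, Option 2: N=-423. Highest is -402 (Option 1).

-402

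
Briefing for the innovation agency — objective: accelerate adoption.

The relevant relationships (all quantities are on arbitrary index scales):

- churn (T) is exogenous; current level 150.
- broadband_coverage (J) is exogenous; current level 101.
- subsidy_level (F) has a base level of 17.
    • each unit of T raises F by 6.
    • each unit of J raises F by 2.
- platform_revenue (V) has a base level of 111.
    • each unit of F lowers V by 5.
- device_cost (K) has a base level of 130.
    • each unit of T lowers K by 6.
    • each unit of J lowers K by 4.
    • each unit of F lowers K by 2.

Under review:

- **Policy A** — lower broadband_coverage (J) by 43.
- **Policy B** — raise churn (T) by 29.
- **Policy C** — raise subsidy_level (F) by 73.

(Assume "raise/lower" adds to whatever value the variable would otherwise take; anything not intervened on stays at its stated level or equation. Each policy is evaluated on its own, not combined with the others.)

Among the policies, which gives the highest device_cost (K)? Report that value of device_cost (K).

Policy A (J − 43):
  T = 150
  J = 101 − 43 = 58
  F = 17 + 6·150 + 2·58 = 1033
  K = 130 − 6·150 − 4·58 − 2·1033 = -3068
Policy B (T + 29):
  T = 150 + 29 = 179
  J = 101
  F = 17 + 6·179 + 2·101 = 1293
  K = 130 − 6·179 − 4·101 − 2·1293 = -3934
Policy C (F + 73):
  T = 150
  J = 101
  F = 17 + 6·150 + 2·101 (+73 from intervention) = 1192
  K = 130 − 6·150 − 4·101 − 2·1192 = -3558
Comparing — Policy A: K=-3068, Policy B: K=-3934, Policy C: K=-3558. Highest is -3068 (Policy A).

-3068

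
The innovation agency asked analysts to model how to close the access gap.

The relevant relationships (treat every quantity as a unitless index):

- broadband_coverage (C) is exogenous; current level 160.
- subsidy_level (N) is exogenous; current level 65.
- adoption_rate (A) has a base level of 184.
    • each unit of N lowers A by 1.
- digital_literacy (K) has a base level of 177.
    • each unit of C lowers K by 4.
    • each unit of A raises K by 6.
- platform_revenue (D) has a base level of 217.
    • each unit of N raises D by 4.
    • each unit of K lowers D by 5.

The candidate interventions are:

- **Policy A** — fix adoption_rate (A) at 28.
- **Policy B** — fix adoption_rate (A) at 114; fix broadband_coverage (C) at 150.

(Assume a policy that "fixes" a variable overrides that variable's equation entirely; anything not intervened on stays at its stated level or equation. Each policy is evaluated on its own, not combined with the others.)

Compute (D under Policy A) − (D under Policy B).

Policy A (A := 28):
  C = 160
  N = 65
  A = 28
  K = 177 − 4·160 + 6·28 = -295
  D = 217 + 4·65 − 5·(-295) = 1952
Policy B (A := 114, C := 150):
  C = 150
  N = 65
  A = 114
  K = 177 − 4·150 + 6·114 = 261
  D = 217 + 4·65 − 5·261 = -828
D: 1952 − (-828) = 2780

2780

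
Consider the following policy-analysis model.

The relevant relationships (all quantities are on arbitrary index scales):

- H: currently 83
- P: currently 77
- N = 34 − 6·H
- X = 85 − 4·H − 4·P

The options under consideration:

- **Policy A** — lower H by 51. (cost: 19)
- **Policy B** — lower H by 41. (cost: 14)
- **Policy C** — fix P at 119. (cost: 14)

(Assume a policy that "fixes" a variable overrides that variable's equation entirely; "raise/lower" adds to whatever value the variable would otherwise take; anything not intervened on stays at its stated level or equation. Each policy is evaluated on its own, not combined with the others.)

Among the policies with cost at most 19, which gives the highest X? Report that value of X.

Policy A (H − 51):
  H = 83 − 51 = 32
  P = 77
  X = 85 − 4·32 − 4·77 = -351
Policy B (H − 41):
  H = 83 − 41 = 42
  P = 77
  X = 85 − 4·42 − 4·77 = -391
Policy C (P := 119):
  H = 83
  P = 119
  X = 85 − 4·83 − 4·119 = -723
Comparing — Policy A: X=-351, Policy B: X=-391, Policy C: X=-723. Highest is -351 (Policy A).

-351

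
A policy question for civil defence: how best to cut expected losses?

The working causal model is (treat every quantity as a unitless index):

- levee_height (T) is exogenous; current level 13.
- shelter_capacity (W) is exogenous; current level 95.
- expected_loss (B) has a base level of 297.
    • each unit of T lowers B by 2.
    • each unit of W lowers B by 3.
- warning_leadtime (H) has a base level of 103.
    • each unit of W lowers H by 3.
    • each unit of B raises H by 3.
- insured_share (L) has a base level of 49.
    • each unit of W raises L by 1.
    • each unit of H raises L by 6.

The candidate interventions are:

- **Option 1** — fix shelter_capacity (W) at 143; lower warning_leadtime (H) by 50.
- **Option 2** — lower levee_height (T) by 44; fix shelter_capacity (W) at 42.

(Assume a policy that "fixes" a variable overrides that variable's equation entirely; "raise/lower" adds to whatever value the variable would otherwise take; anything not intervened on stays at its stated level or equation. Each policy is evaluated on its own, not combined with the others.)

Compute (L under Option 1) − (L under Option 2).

-9055

Option 1 (W := 143, H − 50):
  T = 13
  W = 143
  B = 297 − 2·13 − 3·143 = -158
  H = 103 − 3·143 + 3·(-158) (−50 from intervention) = -850
  L = 49 + 143 + 6·(-850) = -4908
Option 2 (T − 44, W := 42):
  T = 13 − 44 = -31
  W = 42
  B = 297 − 2·(-31) − 3·42 = 233
  H = 103 − 3·42 + 3·233 = 676
  L = 49 + 42 + 6·676 = 4147
L: -4908 − 4147 = -9055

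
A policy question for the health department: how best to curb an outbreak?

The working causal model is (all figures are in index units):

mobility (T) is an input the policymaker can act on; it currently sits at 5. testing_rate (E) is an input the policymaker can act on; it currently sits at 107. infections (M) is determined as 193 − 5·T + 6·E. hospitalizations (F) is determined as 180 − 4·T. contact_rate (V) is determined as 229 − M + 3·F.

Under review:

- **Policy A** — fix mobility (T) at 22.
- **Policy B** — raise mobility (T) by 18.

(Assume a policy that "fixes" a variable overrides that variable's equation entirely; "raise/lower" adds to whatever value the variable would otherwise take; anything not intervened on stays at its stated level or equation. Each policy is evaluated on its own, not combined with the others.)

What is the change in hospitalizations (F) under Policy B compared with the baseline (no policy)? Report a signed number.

Baseline:
  T = 5
  F = 180 − 4·5 = 160
Policy B (T + 18):
  T = 5 + 18 = 23
  F = 180 − 4·23 = 88
Change in F: 88 − 160 = -72

-72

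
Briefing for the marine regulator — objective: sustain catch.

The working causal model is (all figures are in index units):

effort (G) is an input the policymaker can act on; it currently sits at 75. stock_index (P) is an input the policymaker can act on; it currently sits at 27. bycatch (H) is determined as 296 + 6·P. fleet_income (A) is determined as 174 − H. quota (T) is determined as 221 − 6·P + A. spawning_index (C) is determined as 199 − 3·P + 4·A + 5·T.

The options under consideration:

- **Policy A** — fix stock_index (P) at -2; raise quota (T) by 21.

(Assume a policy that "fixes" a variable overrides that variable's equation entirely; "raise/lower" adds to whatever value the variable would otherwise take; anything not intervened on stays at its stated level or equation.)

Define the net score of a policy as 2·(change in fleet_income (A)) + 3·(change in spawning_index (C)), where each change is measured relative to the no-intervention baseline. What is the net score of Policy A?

8232

Baseline:
  P = 27
  H = 296 + 6·27 = 458
  A = 174 − 458 = -284
  T = 221 − 6·27 + (-284) = -225
  C = 199 − 3·27 + 4·(-284) + 5·(-225) = -2143
Policy A (P := -2, T + 21):
  P = -2
  H = 296 + 6·(-2) = 284
  A = 174 − 284 = -110
  T = 221 − 6·(-2) + (-110) (+21 from intervention) = 144
  C = 199 − 3·(-2) + 4·(-110) + 5·144 = 485
ΔA = -110 − (-284) = 174; ΔC = 485 − (-2143) = 2628
Score = 2·174 + 3·2628 = 8232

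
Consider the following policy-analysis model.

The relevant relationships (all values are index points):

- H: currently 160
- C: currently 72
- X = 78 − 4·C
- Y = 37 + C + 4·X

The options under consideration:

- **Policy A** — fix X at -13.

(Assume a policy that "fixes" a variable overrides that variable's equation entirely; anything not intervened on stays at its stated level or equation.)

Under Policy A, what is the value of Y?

57

Policy A (X := -13):
  C = 72
  X = -13
  Y = 37 + 72 + 4·(-13) = 57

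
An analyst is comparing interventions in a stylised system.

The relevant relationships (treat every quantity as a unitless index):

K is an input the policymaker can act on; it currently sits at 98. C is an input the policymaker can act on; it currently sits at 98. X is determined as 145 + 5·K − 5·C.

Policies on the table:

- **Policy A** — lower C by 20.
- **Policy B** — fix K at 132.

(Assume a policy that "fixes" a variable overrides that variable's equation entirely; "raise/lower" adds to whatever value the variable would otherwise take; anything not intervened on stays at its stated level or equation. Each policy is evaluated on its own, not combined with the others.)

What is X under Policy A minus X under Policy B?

-70

Policy A (C − 20):
  K = 98
  C = 98 − 20 = 78
  X = 145 + 5·98 − 5·78 = 245
Policy B (K := 132):
  K = 132
  C = 98
  X = 145 + 5·132 − 5·98 = 315
X: 245 − 315 = -70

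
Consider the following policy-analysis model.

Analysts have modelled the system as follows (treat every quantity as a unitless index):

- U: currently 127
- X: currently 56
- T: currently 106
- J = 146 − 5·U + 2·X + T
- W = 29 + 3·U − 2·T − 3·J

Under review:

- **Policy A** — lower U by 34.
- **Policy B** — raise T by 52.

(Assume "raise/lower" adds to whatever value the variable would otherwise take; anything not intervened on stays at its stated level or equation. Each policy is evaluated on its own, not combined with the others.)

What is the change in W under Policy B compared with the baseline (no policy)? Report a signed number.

Baseline:
  U = 127
  X = 56
  T = 106
  J = 146 − 5·127 + 2·56 + 106 = -271
  W = 29 + 3·127 − 2·106 − 3·(-271) = 1011
Policy B (T + 52):
  U = 127
  X = 56
  T = 106 + 52 = 158
  J = 146 − 5·127 + 2·56 + 158 = -219
  W = 29 + 3·127 − 2·158 − 3·(-219) = 751
Change in W: 751 − 1011 = -260

-260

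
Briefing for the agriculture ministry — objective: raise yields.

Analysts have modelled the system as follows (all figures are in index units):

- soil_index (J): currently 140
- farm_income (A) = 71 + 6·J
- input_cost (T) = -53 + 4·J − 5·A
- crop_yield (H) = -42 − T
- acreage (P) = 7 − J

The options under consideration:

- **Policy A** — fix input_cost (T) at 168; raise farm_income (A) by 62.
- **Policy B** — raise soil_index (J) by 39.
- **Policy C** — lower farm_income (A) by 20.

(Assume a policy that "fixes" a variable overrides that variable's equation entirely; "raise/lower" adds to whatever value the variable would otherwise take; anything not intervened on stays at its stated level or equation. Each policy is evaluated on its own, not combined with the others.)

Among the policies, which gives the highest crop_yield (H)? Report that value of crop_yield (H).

5020

Policy A (T := 168, A + 62):
  J = 140
  A = 71 + 6·140 (+62 from intervention) = 973
  T = 168
  H = -42 − 168 = -210
Policy B (J + 39):
  J = 140 + 39 = 179
  A = 71 + 6·179 = 1145
  T = -53 + 4·179 − 5·1145 = -5062
  H = -42 − (-5062) = 5020
Policy C (A − 20):
  J = 140
  A = 71 + 6·140 (−20 from intervention) = 891
  T = -53 + 4·140 − 5·891 = -3948
  H = -42 − (-3948) = 3906
Comparing — Policy A: H=-210, Policy B: H=5020, Policy C: H=3906. Highest is 5020 (Policy B).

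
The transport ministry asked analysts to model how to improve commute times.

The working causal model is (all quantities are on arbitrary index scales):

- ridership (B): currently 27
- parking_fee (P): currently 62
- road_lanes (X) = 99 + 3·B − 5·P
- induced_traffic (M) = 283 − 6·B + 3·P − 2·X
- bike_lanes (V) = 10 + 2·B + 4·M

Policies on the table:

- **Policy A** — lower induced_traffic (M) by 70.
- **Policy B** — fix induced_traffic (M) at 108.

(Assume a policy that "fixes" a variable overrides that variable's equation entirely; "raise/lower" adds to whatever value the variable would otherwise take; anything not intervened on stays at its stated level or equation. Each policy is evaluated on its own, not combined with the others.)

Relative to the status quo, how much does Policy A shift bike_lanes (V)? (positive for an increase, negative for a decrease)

-280

Baseline:
  B = 27
  P = 62
  X = 99 + 3·27 − 5·62 = -130
  M = 283 − 6·27 + 3·62 − 2·(-130) = 567
  V = 10 + 2·27 + 4·567 = 2332
Policy A (M − 70):
  B = 27
  P = 62
  X = 99 + 3·27 − 5·62 = -130
  M = 283 − 6·27 + 3·62 − 2·(-130) (−70 from intervention) = 497
  V = 10 + 2·27 + 4·497 = 2052
Change in V: 2052 − 2332 = -280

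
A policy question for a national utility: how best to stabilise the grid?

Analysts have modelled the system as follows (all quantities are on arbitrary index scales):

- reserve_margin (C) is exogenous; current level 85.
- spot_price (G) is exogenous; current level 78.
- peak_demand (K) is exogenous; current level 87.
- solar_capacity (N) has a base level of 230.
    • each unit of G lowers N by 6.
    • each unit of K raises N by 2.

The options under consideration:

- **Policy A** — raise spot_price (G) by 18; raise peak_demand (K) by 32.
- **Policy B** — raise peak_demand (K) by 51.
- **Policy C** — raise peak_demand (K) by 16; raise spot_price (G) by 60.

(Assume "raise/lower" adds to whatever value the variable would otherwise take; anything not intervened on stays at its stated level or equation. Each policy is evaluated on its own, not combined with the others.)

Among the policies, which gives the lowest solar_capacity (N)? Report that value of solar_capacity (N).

Policy A (G + 18, K + 32):
  G = 78 + 18 = 96
  K = 87 + 32 = 119
  N = 230 − 6·96 + 2·119 = -108
Policy B (K + 51):
  G = 78
  K = 87 + 51 = 138
  N = 230 − 6·78 + 2·138 = 38
Policy C (K + 16, G + 60):
  G = 78 + 60 = 138
  K = 87 + 16 = 103
  N = 230 − 6·138 + 2·103 = -392
Comparing — Policy A: N=-108, Policy B: N=38, Policy C: N=-392. Lowest is -392 (Policy C).

-392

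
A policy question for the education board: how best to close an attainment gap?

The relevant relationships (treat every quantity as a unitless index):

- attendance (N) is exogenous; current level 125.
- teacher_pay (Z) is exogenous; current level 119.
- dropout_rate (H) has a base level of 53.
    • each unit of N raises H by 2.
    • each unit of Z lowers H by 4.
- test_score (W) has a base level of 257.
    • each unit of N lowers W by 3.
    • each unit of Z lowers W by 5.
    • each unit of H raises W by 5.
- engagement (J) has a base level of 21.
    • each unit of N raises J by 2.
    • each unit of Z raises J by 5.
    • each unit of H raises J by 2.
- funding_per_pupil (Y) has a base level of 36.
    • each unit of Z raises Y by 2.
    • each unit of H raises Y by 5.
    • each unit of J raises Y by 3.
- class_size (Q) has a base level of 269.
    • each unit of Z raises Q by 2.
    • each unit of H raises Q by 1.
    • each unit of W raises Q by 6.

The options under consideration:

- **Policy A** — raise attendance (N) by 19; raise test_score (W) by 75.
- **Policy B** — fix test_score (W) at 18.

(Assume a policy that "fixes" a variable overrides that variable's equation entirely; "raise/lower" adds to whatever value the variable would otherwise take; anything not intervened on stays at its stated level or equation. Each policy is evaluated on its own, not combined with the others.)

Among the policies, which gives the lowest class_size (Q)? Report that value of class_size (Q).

-7848

Policy A (N + 19, W + 75):
  N = 125 + 19 = 144
  Z = 119
  H = 53 + 2·144 − 4·119 = -135
  W = 257 − 3·144 − 5·119 + 5·(-135) (+75 from intervention) = -1370
  Q = 269 + 2·119 + (-135) + 6·(-1370) = -7848
Policy B (W := 18):
  N = 125
  Z = 119
  H = 53 + 2·125 − 4·119 = -173
  W = 18
  Q = 269 + 2·119 + (-173) + 6·18 = 442
Comparing — Policy A: Q=-7848, Policy B: Q=442. Lowest is -7848 (Policy A).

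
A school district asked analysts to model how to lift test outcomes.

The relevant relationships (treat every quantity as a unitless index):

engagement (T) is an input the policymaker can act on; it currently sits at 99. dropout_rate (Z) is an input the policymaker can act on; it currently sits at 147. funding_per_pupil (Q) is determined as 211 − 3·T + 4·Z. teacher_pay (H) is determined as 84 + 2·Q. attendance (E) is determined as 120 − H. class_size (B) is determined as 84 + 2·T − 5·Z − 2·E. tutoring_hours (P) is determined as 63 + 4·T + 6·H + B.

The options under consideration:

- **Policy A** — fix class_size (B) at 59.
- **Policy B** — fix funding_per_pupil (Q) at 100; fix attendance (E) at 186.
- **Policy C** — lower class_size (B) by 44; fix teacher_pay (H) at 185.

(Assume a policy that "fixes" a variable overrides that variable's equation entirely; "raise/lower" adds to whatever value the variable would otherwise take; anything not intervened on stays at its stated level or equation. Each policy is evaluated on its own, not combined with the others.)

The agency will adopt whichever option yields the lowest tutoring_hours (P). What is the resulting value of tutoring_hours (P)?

Policy A (B := 59):
  T = 99
  Z = 147
  Q = 211 − 3·99 + 4·147 = 502
  H = 84 + 2·502 = 1088
  E = 120 − 1088 = -968
  B = 59
  P = 63 + 4·99 + 6·1088 + 59 = 7046
Policy B (Q := 100, E := 186):
  T = 99
  Z = 147
  Q = 100
  H = 84 + 2·100 = 284
  E = 186
  B = 84 + 2·99 − 5·147 − 2·186 = -825
  P = 63 + 4·99 + 6·284 + (-825) = 1338
Policy C (B − 44, H := 185):
  T = 99
  Z = 147
  Q = 211 − 3·99 + 4·147 = 502
  H = 185
  E = 120 − 185 = -65
  B = 84 + 2·99 − 5·147 − 2·(-65) (−44 from intervention) = -367
  P = 63 + 4·99 + 6·185 + (-367) = 1202
Comparing — Policy A: P=7046, Policy B: P=1338, Policy C: P=1202. Lowest is 1202 (Policy C).

1202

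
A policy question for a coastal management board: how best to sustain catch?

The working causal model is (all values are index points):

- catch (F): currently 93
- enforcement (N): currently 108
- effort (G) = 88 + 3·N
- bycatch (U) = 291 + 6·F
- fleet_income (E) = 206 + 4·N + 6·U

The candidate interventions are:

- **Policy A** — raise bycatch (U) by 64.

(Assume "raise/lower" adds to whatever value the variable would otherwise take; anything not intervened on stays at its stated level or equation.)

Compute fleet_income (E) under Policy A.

Policy A (U + 64):
  F = 93
  N = 108
  U = 291 + 6·93 (+64 from intervention) = 913
  E = 206 + 4·108 + 6·913 = 6116

6116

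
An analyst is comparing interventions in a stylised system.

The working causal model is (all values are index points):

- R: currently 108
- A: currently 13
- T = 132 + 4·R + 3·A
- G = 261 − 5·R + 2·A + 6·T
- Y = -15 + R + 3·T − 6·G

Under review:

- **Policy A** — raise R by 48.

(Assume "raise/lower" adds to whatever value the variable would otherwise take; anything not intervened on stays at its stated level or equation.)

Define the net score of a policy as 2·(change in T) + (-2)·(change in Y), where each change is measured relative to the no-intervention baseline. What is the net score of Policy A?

10080

Baseline:
  R = 108
  A = 13
  T = 132 + 4·108 + 3·13 = 603
  G = 261 − 5·108 + 2·13 + 6·603 = 3365
  Y = -15 + 108 + 3·603 − 6·3365 = -18288
Policy A (R + 48):
  R = 108 + 48 = 156
  A = 13
  T = 132 + 4·156 + 3·13 = 795
  G = 261 − 5·156 + 2·13 + 6·795 = 4277
  Y = -15 + 156 + 3·795 − 6·4277 = -23136
ΔT = 795 − 603 = 192; ΔY = -23136 − (-18288) = -4848
Score = 2·192 + (-2)·(-4848) = 10080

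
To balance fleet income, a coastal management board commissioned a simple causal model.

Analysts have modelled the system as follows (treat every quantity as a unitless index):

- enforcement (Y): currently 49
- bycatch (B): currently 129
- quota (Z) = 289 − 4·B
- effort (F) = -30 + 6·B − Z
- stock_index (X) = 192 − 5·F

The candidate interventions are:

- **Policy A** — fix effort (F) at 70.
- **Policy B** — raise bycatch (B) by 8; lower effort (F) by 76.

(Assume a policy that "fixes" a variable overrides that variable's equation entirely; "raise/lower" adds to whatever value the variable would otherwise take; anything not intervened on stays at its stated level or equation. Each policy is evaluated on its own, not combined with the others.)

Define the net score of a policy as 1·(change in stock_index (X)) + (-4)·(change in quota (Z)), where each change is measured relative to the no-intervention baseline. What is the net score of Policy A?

4505

Baseline:
  B = 129
  Z = 289 − 4·129 = -227
  F = -30 + 6·129 − (-227) = 971
  X = 192 − 5·971 = -4663
Policy A (F := 70):
  B = 129
  Z = 289 − 4·129 = -227
  F = 70
  X = 192 − 5·70 = -158
ΔX = -158 − (-4663) = 4505; ΔZ = -227 − (-227) = 0
Score = 1·4505 + (-4)·0 = 4505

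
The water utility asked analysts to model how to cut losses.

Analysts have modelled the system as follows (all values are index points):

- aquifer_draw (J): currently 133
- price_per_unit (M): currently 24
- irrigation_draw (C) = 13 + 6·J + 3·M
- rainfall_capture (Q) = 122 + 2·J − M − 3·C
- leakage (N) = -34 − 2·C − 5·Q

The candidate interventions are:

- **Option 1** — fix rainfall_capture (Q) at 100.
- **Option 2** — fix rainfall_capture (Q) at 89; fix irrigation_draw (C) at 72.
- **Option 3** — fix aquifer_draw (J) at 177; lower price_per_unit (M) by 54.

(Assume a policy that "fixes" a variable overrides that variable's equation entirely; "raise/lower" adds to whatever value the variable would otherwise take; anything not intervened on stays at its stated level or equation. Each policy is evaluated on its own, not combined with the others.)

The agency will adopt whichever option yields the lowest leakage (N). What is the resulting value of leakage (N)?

-2300

Option 1 (Q := 100):
  J = 133
  M = 24
  C = 13 + 6·133 + 3·24 = 883
  Q = 100
  N = -34 − 2·883 − 5·100 = -2300
Option 2 (Q := 89, C := 72):
  J = 133
  M = 24
  C = 72
  Q = 89
  N = -34 − 2·72 − 5·89 = -623
Option 3 (J := 177, M − 54):
  J = 177
  M = 24 − 54 = -30
  C = 13 + 6·177 + 3·(-30) = 985
  Q = 122 + 2·177 − (-30) − 3·985 = -2449
  N = -34 − 2·985 − 5·(-2449) = 10241
Comparing — Option 1: N=-2300, Option 2: N=-623, Option 3: N=10241. Lowest is -2300 (Option 1).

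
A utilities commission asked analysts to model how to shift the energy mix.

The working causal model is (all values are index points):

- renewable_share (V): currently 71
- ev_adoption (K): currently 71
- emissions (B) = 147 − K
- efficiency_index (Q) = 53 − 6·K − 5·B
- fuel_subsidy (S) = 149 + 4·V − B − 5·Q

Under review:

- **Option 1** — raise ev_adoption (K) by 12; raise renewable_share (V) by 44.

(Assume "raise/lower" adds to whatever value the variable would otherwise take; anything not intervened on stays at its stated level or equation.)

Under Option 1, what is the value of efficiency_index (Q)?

-765

Option 1 (K + 12, V + 44):
  K = 71 + 12 = 83
  B = 147 − 83 = 64
  Q = 53 − 6·83 − 5·64 = -765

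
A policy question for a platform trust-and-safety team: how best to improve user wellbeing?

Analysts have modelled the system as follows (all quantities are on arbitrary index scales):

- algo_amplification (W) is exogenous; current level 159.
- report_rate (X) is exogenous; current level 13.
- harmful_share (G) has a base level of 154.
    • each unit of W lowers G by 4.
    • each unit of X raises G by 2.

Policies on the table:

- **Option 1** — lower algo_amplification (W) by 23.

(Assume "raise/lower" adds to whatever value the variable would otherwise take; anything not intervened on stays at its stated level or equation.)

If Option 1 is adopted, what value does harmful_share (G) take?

-364

Option 1 (W − 23):
  W = 159 − 23 = 136
  X = 13
  G = 154 − 4·136 + 2·13 = -364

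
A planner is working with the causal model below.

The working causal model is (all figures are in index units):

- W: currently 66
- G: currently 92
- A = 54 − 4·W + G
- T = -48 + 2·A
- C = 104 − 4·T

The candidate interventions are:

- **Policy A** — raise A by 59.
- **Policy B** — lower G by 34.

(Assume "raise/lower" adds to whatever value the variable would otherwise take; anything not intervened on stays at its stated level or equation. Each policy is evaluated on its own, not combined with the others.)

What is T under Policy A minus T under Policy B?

186

Policy A (A + 59):
  W = 66
  G = 92
  A = 54 − 4·66 + 92 (+59 from intervention) = -59
  T = -48 + 2·(-59) = -166
Policy B (G − 34):
  W = 66
  G = 92 − 34 = 58
  A = 54 − 4·66 + 58 = -152
  T = -48 + 2·(-152) = -352
T: -166 − (-352) = 186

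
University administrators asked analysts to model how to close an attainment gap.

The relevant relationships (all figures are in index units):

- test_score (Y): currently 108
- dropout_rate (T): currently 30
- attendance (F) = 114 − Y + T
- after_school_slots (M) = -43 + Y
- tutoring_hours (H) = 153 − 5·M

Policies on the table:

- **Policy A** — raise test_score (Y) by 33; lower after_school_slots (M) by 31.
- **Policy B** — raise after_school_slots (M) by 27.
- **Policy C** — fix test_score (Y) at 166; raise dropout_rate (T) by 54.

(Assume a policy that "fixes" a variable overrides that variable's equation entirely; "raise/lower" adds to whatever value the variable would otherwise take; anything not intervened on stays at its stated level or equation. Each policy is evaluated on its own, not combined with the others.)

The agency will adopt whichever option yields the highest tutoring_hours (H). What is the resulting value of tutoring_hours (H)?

-182

Policy A (Y + 33, M − 31):
  Y = 108 + 33 = 141
  M = -43 + 141 (−31 from intervention) = 67
  H = 153 − 5·67 = -182
Policy B (M + 27):
  Y = 108
  M = -43 + 108 (+27 from intervention) = 92
  H = 153 − 5·92 = -307
Policy C (Y := 166, T + 54):
  Y = 166
  M = -43 + 166 = 123
  H = 153 − 5·123 = -462
Comparing — Policy A: H=-182, Policy B: H=-307, Policy C: H=-462. Highest is -182 (Policy A).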